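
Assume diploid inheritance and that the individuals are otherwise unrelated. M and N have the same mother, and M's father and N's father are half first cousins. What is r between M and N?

0.265625

Wright's path rule: contributions from independent ancestry routes add.
M and N are related in two ways: half-sibs through their shared mother (r = 1/4) and half second cousins through their fathers (r = 1/64).
r = 1/4 + 1/64 = 0.265625.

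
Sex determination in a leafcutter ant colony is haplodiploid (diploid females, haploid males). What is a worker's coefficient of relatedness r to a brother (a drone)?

Her haploid brother carries none of their father's genes and a random half of their mother's genome; that half matches the maternal half of her own genome with probability 1/2: r = 1/2 · 1/2 = 1/4.

0.25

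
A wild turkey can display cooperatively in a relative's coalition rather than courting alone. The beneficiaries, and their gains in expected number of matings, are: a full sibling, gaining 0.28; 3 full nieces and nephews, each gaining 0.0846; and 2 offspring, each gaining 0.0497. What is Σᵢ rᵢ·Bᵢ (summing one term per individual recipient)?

0.25315

r to a full sibling = 1/2 (full sibs share both parents — two paths of length 2: r = 2·(1/2)^2 = 1/2).
r to a full niece or nephew = 1/4 (full aunt/uncle↔niece/nephew: two paths of length 3 through the shared grandparent pair: r = 2·(1/2)^3 = 1/4).
r to an offspring = 0.5 (one parent–offspring link: r = (1/2)^1 = 1/2).
Summing one r·B term per recipient: 1·0.5·0.28 + 3·0.25·0.0846 + 2·0.5·0.0497 = 0.25315.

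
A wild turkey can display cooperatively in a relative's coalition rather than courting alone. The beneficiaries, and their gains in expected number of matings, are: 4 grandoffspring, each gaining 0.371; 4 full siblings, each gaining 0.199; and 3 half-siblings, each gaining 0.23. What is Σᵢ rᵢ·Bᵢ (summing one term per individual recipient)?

0.9415

r to a grandoffspring = 0.25 (two parent–offspring links: r = (1/2)^2 = 1/4).
r to a full sibling = 1/2 (full sibs share both parents — two paths of length 2: r = 2·(1/2)^2 = 1/2).
r to a half-sibling = 0.25 (half-sibs share one parent — one path of length 2: r = (1/2)^2 = 1/4).
Summing one r·B term per recipient: 4·0.25·0.371 + 4·0.5·0.199 + 3·0.25·0.23 = 0.9415.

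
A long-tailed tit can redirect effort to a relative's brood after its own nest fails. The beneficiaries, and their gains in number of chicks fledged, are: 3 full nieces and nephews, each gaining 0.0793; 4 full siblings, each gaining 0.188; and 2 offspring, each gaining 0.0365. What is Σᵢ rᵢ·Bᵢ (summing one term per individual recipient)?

0.471975

r to a full niece or nephew = 1/4 (full aunt/uncle↔niece/nephew: two paths of length 3 through the shared grandparent pair: r = 2·(1/2)^3 = 1/4).
r to a full sibling = 0.5 (full sibs share both parents — two paths of length 2: r = 2·(1/2)^2 = 1/2).
r to an offspring = 0.5 (one parent–offspring link: r = (1/2)^1 = 1/2).
Summing one r·B term per recipient: 3·0.25·0.0793 + 4·0.5·0.188 + 2·0.5·0.0365 = 0.471975.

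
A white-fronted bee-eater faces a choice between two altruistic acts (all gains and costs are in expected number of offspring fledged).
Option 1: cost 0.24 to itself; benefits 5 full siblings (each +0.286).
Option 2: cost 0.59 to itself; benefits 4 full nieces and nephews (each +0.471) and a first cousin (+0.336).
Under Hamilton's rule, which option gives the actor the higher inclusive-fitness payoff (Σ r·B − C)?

Option 1: r to a full sibling = 0.5.
Option 1: Σ r·B − C = (5·0.5·0.286) − 0.24 = 0.475.
Option 2: r to a full niece or nephew = 0.25.
Option 2: r to a first cousin = 0.125.
Option 2: Σ r·B − C = (4·0.25·0.471 + 1·0.125·0.336) − 0.59 = -0.077.
Option 1 has the higher net inclusive-fitness payoff.

Option 1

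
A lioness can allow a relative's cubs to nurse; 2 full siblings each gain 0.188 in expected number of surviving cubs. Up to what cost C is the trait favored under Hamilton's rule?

r to a full sibling = 1/2 (full sibs share both parents — two paths of length 2: r = 2·(1/2)^2 = 1/2).
Hamilton's rule: n·r·B > C, so the trait is favored while C < n·r·B = 2·0.5·0.188 = 0.188.

0.188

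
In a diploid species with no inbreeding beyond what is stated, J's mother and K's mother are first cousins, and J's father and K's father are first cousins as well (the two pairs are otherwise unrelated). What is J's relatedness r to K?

Independent pedigree routes through distinct common ancestors add.
J and K are related in two ways: second cousins through their mothers (r = 1/32) and second cousins through their fathers (r = 1/32).
r = 1/32 + 1/32 = 0.0625.

0.0625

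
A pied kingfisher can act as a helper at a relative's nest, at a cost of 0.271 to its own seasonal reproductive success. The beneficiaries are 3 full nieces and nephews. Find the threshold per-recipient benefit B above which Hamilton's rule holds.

r to a full niece or nephew = 0.25 (full aunt/uncle↔niece/nephew: two paths of length 3 through the shared grandparent pair: r = 2·(1/2)^3 = 1/4).
Hamilton's rule with n recipients of equal r: n·r·B > C, so B > C/(n·r) = 0.271/(3·0.25) = 0.3613.

0.3613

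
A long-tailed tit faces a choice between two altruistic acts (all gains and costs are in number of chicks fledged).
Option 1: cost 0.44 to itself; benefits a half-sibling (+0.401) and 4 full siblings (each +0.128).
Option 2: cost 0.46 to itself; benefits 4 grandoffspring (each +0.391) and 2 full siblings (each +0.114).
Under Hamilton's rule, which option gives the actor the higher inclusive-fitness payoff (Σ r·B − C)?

Option 2

Option 1: r to a half-sibling = 0.25.
Option 1: r to a full sibling = 0.5.
Option 1: Σ r·B − C = (1·0.25·0.401 + 4·0.5·0.128) − 0.44 = -0.08375.
Option 2: r to a grandoffspring = 0.25.
Option 2: r to a full sibling = 0.5.
Option 2: Σ r·B − C = (4·0.25·0.391 + 2·0.5·0.114) − 0.46 = 0.045.
Option 2 has the higher net inclusive-fitness payoff.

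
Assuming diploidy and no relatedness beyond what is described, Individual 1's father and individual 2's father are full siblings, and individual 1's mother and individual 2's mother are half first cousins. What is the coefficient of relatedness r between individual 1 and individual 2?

0.140625

With two independent routes of shared ancestry, r is the sum of the two contributions.
Individual 1 and individual 2 are related in two ways: first cousins through their fathers (r = 1/8) and half second cousins through their mothers (r = 1/64).
r = 1/8 + 1/64 = 9/64 = 0.140625.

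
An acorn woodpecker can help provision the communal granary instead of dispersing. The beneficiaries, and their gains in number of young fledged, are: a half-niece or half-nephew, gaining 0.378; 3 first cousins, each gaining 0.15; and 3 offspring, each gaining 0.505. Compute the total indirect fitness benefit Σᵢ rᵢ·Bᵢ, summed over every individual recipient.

0.861

r to a half-niece or half-nephew = 1/8 (half-aunt/uncle↔niece/nephew: one path of length 3: r = (1/2)^3 = 1/8).
r to a first cousin = 0.125 (first cousins share one grandparent pair — two paths of length 4: r = 2·(1/2)^4 = 1/8).
r to an offspring = 1/2 (one parent–offspring link: r = (1/2)^1 = 1/2).
Summing one r·B term per recipient: 1·0.125·0.378 + 3·0.125·0.15 + 3·0.5·0.505 = 0.861.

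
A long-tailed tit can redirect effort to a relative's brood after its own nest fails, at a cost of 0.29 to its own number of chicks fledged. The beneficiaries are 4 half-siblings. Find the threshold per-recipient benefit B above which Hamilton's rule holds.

r to a half-sibling = 1/4 (half-sibs share one parent — one path of length 2: r = (1/2)^2 = 1/4).
Hamilton's rule with n recipients of equal r: n·r·B > C, so B > C/(n·r) = 0.29/(4·0.25) = 0.29.

0.29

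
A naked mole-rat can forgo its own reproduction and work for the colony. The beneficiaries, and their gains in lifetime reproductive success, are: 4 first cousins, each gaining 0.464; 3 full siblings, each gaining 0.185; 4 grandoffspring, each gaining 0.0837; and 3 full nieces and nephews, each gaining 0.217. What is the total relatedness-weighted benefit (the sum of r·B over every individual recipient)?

r to a first cousin = 0.125 (first cousins share one grandparent pair — two paths of length 4: r = 2·(1/2)^4 = 1/8).
r to a full sibling = 0.5 (full sibs share both parents — two paths of length 2: r = 2·(1/2)^2 = 1/2).
r to a grandoffspring = 1/4 (two parent–offspring links: r = (1/2)^2 = 1/4).
r to a full niece or nephew = 1/4 (full aunt/uncle↔niece/nephew: two paths of length 3 through the shared grandparent pair: r = 2·(1/2)^3 = 1/4).
Summing one r·B term per recipient: 4·0.125·0.464 + 3·0.5·0.185 + 4·0.25·0.0837 + 3·0.25·0.217 = 0.75595.

0.75595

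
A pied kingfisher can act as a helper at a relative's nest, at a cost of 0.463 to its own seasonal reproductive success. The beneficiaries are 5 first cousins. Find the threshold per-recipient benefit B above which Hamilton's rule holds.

r to a first cousin = 1/8 (first cousins share one grandparent pair — two paths of length 4: r = 2·(1/2)^4 = 1/8).
Hamilton's rule with n recipients of equal r: n·r·B > C, so B > C/(n·r) = 0.463/(5·0.125) = 0.7408.

0.7408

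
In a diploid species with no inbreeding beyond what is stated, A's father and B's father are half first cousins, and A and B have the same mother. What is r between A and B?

0.265625

Independent pedigree routes through distinct common ancestors add.
A and B are related in two ways: half second cousins through their fathers (r = 1/64) and half-sibs through their shared mother (r = 1/4).
r = 1/64 + 1/4 = 0.265625.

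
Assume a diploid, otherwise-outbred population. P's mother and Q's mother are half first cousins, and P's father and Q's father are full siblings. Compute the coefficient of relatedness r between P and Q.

Wright's path rule: contributions from independent ancestry routes add.
P and Q are related in two ways: half second cousins through their mothers (r = 1/64) and first cousins through their fathers (r = 1/8).
r = 1/64 + 1/8 = 9/64 = 0.140625.

0.140625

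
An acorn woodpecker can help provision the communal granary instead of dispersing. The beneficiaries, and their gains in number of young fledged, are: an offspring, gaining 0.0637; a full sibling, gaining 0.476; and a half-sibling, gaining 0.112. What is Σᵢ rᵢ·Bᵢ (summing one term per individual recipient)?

0.29785

r to an offspring = 1/2 (one parent–offspring link: r = (1/2)^1 = 1/2).
r to a full sibling = 0.5 (full sibs share both parents — two paths of length 2: r = 2·(1/2)^2 = 1/2).
r to a half-sibling = 1/4 (half-sibs share one parent — one path of length 2: r = (1/2)^2 = 1/4).
Summing one r·B term per recipient: 1·0.5·0.0637 + 1·0.5·0.476 + 1·0.25·0.112 = 0.29785.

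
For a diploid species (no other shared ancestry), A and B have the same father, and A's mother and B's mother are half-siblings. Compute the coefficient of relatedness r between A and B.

0.3125

Independent pedigree routes through distinct common ancestors add.
A and B are related in two ways: half-sibs through their shared father (r = 1/4) and half first cousins through their mothers (r = 1/16).
r = 1/4 + 1/16 = 0.3125.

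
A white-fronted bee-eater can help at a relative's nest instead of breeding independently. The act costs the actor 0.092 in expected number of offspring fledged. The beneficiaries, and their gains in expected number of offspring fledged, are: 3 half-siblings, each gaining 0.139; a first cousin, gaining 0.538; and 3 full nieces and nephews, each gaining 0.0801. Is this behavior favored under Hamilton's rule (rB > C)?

Hamilton's rule: the trait is favored when the sum of r·B over every recipient exceeds the actor's cost C.
r to a half-sibling = 1/4 (half-sibs share one parent — one path of length 2: r = (1/2)^2 = 1/4).
r to a first cousin = 1/8 (first cousins share one grandparent pair — two paths of length 4: r = 2·(1/2)^4 = 1/8).
r to a full niece or nephew = 1/4 (full aunt/uncle↔niece/nephew: two paths of length 3 through the shared grandparent pair: r = 2·(1/2)^3 = 1/4).
Summing one r·B term per recipient: 3·0.25·0.139 + 1·0.125·0.538 + 3·0.25·0.0801 = 0.231575.
0.231575 > 0.092: the indirect benefit exceeds the cost.

Yes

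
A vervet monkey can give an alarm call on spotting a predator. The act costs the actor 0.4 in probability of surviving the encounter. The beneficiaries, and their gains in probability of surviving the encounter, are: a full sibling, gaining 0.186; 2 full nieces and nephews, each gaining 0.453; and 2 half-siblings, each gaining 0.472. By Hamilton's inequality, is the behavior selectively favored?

Yes

Hamilton's rule: the trait is favored when the sum of r·B over every recipient exceeds the actor's cost C.
r to a full sibling = 0.5 (full sibs share both parents — two paths of length 2: r = 2·(1/2)^2 = 1/2).
r to a full niece or nephew = 1/4 (full aunt/uncle↔niece/nephew: two paths of length 3 through the shared grandparent pair: r = 2·(1/2)^3 = 1/4).
r to a half-sibling = 0.25 (half-sibs share one parent — one path of length 2: r = (1/2)^2 = 1/4).
Summing one r·B term per recipient: 1·0.5·0.186 + 2·0.25·0.453 + 2·0.25·0.472 = 0.5555.
0.5555 > 0.4: the indirect benefit exceeds the cost.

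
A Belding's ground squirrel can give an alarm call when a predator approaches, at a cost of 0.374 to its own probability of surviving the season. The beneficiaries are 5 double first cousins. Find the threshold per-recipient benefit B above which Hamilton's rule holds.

r to a double first cousin = 0.25 (double first cousins share both grandparent pairs — four paths of length 4: r = 4·(1/2)^4 = 1/4).
Hamilton's rule with n recipients of equal r: n·r·B > C, so B > C/(n·r) = 0.374/(5·0.25) = 0.2992.

0.2992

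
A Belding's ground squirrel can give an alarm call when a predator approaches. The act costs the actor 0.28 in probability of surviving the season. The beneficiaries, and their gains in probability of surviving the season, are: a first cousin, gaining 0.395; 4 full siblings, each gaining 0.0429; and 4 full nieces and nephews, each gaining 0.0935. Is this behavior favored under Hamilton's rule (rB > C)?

Hamilton's rule: the trait is favored when the sum of r·B over every recipient exceeds the actor's cost C.
r to a first cousin = 1/8 (first cousins share one grandparent pair — two paths of length 4: r = 2·(1/2)^4 = 1/8).
r to a full sibling = 1/2 (full sibs share both parents — two paths of length 2: r = 2·(1/2)^2 = 1/2).
r to a full niece or nephew = 1/4 (full aunt/uncle↔niece/nephew: two paths of length 3 through the shared grandparent pair: r = 2·(1/2)^3 = 1/4).
Summing one r·B term per recipient: 1·0.125·0.395 + 4·0.5·0.0429 + 4·0.25·0.0935 = 0.228675.
0.228675 < 0.28: the indirect benefit is less than the cost.

No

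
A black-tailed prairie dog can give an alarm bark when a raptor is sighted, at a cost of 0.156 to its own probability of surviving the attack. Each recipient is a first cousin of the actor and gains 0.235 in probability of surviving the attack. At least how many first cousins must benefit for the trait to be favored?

r to a first cousin = 0.125 (first cousins share one grandparent pair — two paths of length 4: r = 2·(1/2)^4 = 1/8).
Hamilton's rule: n·r·B > C  ⇒  n > C/(r·B) = 0.156/(0.125·0.235) = 5.311.
The smallest integer exceeding 5.311 is 6.

6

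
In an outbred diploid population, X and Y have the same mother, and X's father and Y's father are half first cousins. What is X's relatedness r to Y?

0.265625

Relatedness sums over independent paths through distinct common ancestors.
X and Y are related in two ways: half-sibs through their shared mother (r = 1/4) and half second cousins through their fathers (r = 1/64).
r = 1/4 + 1/64 = 17/64 = 0.265625.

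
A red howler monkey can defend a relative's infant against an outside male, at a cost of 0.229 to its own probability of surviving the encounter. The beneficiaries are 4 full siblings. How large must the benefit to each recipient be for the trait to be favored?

r to a full sibling = 1/2 (full sibs share both parents — two paths of length 2: r = 2·(1/2)^2 = 1/2).
Hamilton's rule with n recipients of equal r: n·r·B > C, so B > C/(n·r) = 0.229/(4·0.5) = 0.1145.

0.1145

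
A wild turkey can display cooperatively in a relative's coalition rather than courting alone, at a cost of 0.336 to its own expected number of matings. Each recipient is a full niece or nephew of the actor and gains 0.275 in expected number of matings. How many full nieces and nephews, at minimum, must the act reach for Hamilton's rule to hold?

5

r to a full niece or nephew = 0.25 (full aunt/uncle↔niece/nephew: two paths of length 3 through the shared grandparent pair: r = 2·(1/2)^3 = 1/4).
Hamilton's rule: n·r·B > C  ⇒  n > C/(r·B) = 0.336/(0.25·0.275) = 4.887.
The smallest integer exceeding 4.887 is 5.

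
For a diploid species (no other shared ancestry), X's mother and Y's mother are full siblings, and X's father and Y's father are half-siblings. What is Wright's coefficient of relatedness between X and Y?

0.1875

Relatedness sums over independent paths through distinct common ancestors.
X and Y are related in two ways: first cousins through their mothers (r = 1/8) and half first cousins through their fathers (r = 1/16).
r = 1/8 + 1/16 = 3/16 = 0.1875.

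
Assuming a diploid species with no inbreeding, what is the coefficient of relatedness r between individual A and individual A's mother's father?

Each parent–offspring link contributes a factor of 1/2, and independent paths through distinct common ancestors add.
Two parent–offspring links: r = (1/2)^2 = 1/4.

0.25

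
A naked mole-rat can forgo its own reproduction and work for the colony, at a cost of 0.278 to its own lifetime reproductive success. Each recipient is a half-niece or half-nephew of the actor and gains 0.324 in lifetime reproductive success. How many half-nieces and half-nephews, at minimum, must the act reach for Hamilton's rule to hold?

r to a half-niece or half-nephew = 1/8 (half-aunt/uncle↔niece/nephew: one path of length 3: r = (1/2)^3 = 1/8).
Hamilton's rule: n·r·B > C  ⇒  n > C/(r·B) = 0.278/(0.125·0.324) = 6.864.
The smallest integer exceeding 6.864 is 7.

7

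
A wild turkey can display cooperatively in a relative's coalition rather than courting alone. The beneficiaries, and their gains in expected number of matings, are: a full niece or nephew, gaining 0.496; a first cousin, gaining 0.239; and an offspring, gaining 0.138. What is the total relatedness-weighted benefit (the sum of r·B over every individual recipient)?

r to a full niece or nephew = 0.25 (full aunt/uncle↔niece/nephew: two paths of length 3 through the shared grandparent pair: r = 2·(1/2)^3 = 1/4).
r to a first cousin = 1/8 (first cousins share one grandparent pair — two paths of length 4: r = 2·(1/2)^4 = 1/8).
r to an offspring = 1/2 (one parent–offspring link: r = (1/2)^1 = 1/2).
Summing one r·B term per recipient: 1·0.25·0.496 + 1·0.125·0.239 + 1·0.5·0.138 = 0.222875.

0.222875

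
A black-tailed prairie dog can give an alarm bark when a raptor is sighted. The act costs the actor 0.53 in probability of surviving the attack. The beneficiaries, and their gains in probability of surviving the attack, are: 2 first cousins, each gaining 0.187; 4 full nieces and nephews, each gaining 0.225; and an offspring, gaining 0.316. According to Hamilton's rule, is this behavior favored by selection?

Hamilton's rule: the trait is favored when the sum of r·B over every recipient exceeds the actor's cost C.
r to a first cousin = 1/8 (first cousins share one grandparent pair — two paths of length 4: r = 2·(1/2)^4 = 1/8).
r to a full niece or nephew = 1/4 (full aunt/uncle↔niece/nephew: two paths of length 3 through the shared grandparent pair: r = 2·(1/2)^3 = 1/4).
r to an offspring = 1/2 (one parent–offspring link: r = (1/2)^1 = 1/2).
Summing one r·B term per recipient: 2·0.125·0.187 + 4·0.25·0.225 + 1·0.5·0.316 = 0.42975.
0.42975 < 0.53: the indirect benefit is less than the cost.

No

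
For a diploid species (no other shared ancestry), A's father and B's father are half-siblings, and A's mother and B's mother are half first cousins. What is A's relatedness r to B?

Wright's path rule: contributions from independent ancestry routes add.
A and B are related in two ways: half first cousins through their fathers (r = 1/16) and half second cousins through their mothers (r = 1/64).
r = 1/16 + 1/64 = 0.078125.

0.078125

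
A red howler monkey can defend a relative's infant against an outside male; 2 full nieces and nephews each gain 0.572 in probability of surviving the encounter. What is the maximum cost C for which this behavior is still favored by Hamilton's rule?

0.286

r to a full niece or nephew = 0.25 (full aunt/uncle↔niece/nephew: two paths of length 3 through the shared grandparent pair: r = 2·(1/2)^3 = 1/4).
Hamilton's rule: n·r·B > C, so the trait is favored while C < n·r·B = 2·0.25·0.572 = 0.286.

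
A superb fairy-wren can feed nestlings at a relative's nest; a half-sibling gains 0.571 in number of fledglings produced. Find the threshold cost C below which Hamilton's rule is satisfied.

0.14275

r to a half-sibling = 1/4 (half-sibs share one parent — one path of length 2: r = (1/2)^2 = 1/4).
Hamilton's rule: n·r·B > C, so the trait is favored while C < n·r·B = 1·0.25·0.571 = 0.14275.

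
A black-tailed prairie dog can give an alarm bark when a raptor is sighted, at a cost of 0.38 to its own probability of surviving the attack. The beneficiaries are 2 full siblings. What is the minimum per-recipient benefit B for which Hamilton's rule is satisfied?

r to a full sibling = 1/2 (full sibs share both parents — two paths of length 2: r = 2·(1/2)^2 = 1/2).
Hamilton's rule with n recipients of equal r: n·r·B > C, so B > C/(n·r) = 0.38/(2·0.5) = 0.38.

0.38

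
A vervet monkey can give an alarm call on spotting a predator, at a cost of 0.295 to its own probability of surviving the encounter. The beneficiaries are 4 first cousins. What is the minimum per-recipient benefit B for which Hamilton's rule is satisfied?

0.59

r to a first cousin = 0.125 (first cousins share one grandparent pair — two paths of length 4: r = 2·(1/2)^4 = 1/8).
Hamilton's rule with n recipients of equal r: n·r·B > C, so B > C/(n·r) = 0.295/(4·0.125) = 0.59.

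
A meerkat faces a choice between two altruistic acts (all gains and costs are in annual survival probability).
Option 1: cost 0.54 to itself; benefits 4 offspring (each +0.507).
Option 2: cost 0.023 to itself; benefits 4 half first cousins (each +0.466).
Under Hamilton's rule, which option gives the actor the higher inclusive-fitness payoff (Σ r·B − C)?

Option 1: r to an offspring = 0.5.
Option 1: Σ r·B − C = (4·0.5·0.507) − 0.54 = 0.474.
Option 2: r to a half first cousin = 0.0625.
Option 2: Σ r·B − C = (4·0.0625·0.466) − 0.023 = 0.0935.
Option 1 has the higher net inclusive-fitness payoff.

Option 1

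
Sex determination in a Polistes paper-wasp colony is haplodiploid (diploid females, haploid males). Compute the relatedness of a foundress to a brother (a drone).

Her haploid brother carries none of their father's genes and a random half of their mother's genome; that half matches the maternal half of her own genome with probability 1/2: r = 1/2 · 1/2 = 1/4.

0.25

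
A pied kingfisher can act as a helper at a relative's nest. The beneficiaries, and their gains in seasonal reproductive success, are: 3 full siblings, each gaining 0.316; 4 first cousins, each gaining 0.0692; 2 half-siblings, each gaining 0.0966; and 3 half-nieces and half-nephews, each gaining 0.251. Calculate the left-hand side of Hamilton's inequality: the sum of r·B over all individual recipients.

r to a full sibling = 0.5 (full sibs share both parents — two paths of length 2: r = 2·(1/2)^2 = 1/2).
r to a first cousin = 0.125 (first cousins share one grandparent pair — two paths of length 4: r = 2·(1/2)^4 = 1/8).
r to a half-sibling = 1/4 (half-sibs share one parent — one path of length 2: r = (1/2)^2 = 1/4).
r to a half-niece or half-nephew = 1/8 (half-aunt/uncle↔niece/nephew: one path of length 3: r = (1/2)^3 = 1/8).
Summing one r·B term per recipient: 3·0.5·0.316 + 4·0.125·0.0692 + 2·0.25·0.0966 + 3·0.125·0.251 = 0.651025.

0.651025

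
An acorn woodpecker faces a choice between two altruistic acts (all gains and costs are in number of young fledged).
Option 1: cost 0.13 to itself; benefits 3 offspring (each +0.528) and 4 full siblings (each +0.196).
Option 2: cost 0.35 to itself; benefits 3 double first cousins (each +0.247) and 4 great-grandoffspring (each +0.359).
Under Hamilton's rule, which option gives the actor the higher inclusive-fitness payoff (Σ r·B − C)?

Option 1

Option 1: r to an offspring = 0.5.
Option 1: r to a full sibling = 0.5.
Option 1: Σ r·B − C = (3·0.5·0.528 + 4·0.5·0.196) − 0.13 = 1.054.
Option 2: r to a double first cousin = 0.25.
Option 2: r to a great-grandoffspring = 0.125.
Option 2: Σ r·B − C = (3·0.25·0.247 + 4·0.125·0.359) − 0.35 = 0.01475.
Option 1 has the higher net inclusive-fitness payoff.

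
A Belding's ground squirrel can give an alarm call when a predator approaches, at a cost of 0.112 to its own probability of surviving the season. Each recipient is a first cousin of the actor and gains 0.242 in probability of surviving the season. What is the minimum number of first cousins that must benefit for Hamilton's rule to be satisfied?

r to a first cousin = 1/8 (first cousins share one grandparent pair — two paths of length 4: r = 2·(1/2)^4 = 1/8).
Hamilton's rule: n·r·B > C  ⇒  n > C/(r·B) = 0.112/(0.125·0.242) = 3.702.
The smallest integer exceeding 3.702 is 4.

4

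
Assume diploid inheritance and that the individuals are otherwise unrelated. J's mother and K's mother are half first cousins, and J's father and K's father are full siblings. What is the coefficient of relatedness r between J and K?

0.140625

Wright's path rule: contributions from independent ancestry routes add.
J and K are related in two ways: half second cousins through their mothers (r = 1/64) and first cousins through their fathers (r = 1/8).
r = 1/64 + 1/8 = 9/64 = 0.140625.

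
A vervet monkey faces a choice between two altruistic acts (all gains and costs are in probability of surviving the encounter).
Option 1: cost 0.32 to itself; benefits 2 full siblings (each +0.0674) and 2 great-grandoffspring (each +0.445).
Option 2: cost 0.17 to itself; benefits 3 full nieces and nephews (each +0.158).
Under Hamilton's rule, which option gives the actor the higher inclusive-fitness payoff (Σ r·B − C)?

Option 2

Option 1: r to a full sibling = 0.5.
Option 1: r to a great-grandoffspring = 0.125.
Option 1: Σ r·B − C = (2·0.5·0.0674 + 2·0.125·0.445) − 0.32 = -0.14135.
Option 2: r to a full niece or nephew = 0.25.
Option 2: Σ r·B − C = (3·0.25·0.158) − 0.17 = -0.0515.
Option 2 has the higher net inclusive-fitness payoff.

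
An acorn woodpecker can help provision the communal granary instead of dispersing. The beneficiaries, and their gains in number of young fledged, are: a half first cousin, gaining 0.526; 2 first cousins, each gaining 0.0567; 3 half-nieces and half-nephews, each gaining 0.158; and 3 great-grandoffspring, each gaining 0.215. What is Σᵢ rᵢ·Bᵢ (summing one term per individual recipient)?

r to a half first cousin = 1/16 (half first cousins share one grandparent — one path of length 4: r = (1/2)^4 = 1/16).
r to a first cousin = 0.125 (first cousins share one grandparent pair — two paths of length 4: r = 2·(1/2)^4 = 1/8).
r to a half-niece or half-nephew = 0.125 (half-aunt/uncle↔niece/nephew: one path of length 3: r = (1/2)^3 = 1/8).
r to a great-grandoffspring = 1/8 (three parent–offspring links: r = (1/2)^3 = 1/8).
Summing one r·B term per recipient: 1·0.0625·0.526 + 2·0.125·0.0567 + 3·0.125·0.158 + 3·0.125·0.215 = 0.186925.

0.186925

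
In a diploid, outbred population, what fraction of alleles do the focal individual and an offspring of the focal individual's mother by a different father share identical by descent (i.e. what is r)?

Each parent–offspring link contributes a factor of 1/2, and independent paths through distinct common ancestors add.
Half-sibs share one parent — one path of length 2: r = (1/2)^2 = 1/4.

0.25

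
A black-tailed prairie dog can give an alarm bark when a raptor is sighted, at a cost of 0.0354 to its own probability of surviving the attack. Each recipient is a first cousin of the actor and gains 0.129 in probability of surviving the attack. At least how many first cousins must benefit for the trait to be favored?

r to a first cousin = 0.125 (first cousins share one grandparent pair — two paths of length 4: r = 2·(1/2)^4 = 1/8).
Hamilton's rule: n·r·B > C  ⇒  n > C/(r·B) = 0.0354/(0.125·0.129) = 2.195.
The smallest integer exceeding 2.195 is 3.

3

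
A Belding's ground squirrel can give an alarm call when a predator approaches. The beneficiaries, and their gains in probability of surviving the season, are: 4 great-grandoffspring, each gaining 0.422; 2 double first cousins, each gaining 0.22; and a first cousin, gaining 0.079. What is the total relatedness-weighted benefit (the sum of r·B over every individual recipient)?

r to a great-grandoffspring = 0.125 (three parent–offspring links: r = (1/2)^3 = 1/8).
r to a double first cousin = 0.25 (double first cousins share both grandparent pairs — four paths of length 4: r = 4·(1/2)^4 = 1/4).
r to a first cousin = 1/8 (first cousins share one grandparent pair — two paths of length 4: r = 2·(1/2)^4 = 1/8).
Summing one r·B term per recipient: 4·0.125·0.422 + 2·0.25·0.22 + 1·0.125·0.079 = 0.330875.

0.330875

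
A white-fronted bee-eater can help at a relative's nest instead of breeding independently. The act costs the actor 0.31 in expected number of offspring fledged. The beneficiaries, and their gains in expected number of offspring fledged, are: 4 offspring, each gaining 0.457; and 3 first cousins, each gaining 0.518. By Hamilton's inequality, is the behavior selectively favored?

Hamilton's rule: the trait is favored when the sum of r·B over every recipient exceeds the actor's cost C.
r to an offspring = 1/2 (one parent–offspring link: r = (1/2)^1 = 1/2).
r to a first cousin = 0.125 (first cousins share one grandparent pair — two paths of length 4: r = 2·(1/2)^4 = 1/8).
Summing one r·B term per recipient: 4·0.5·0.457 + 3·0.125·0.518 = 1.10825.
1.10825 > 0.31: the indirect benefit exceeds the cost.

Yes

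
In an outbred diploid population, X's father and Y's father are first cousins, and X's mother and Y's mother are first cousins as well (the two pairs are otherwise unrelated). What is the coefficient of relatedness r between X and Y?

Independent pedigree routes through distinct common ancestors add.
X and Y are related in two ways: second cousins through their fathers (r = 1/32) and second cousins through their mothers (r = 1/32).
r = 1/32 + 1/32 = 0.0625.

0.0625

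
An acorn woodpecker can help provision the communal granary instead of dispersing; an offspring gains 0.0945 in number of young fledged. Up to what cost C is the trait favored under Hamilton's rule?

r to an offspring = 0.5 (one parent–offspring link: r = (1/2)^1 = 1/2).
Hamilton's rule: n·r·B > C, so the trait is favored while C < n·r·B = 1·0.5·0.0945 = 0.04725.

0.04725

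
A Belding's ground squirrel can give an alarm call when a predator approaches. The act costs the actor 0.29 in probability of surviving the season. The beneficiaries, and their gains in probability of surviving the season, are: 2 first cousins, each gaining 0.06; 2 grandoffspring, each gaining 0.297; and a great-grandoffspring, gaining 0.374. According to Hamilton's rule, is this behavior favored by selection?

No

Hamilton's rule: the trait is favored when the sum of r·B over every recipient exceeds the actor's cost C.
r to a first cousin = 1/8 (first cousins share one grandparent pair — two paths of length 4: r = 2·(1/2)^4 = 1/8).
r to a grandoffspring = 0.25 (two parent–offspring links: r = (1/2)^2 = 1/4).
r to a great-grandoffspring = 0.125 (three parent–offspring links: r = (1/2)^3 = 1/8).
Summing one r·B term per recipient: 2·0.125·0.06 + 2·0.25·0.297 + 1·0.125·0.374 = 0.21025.
0.21025 < 0.29: the indirect benefit is less than the cost.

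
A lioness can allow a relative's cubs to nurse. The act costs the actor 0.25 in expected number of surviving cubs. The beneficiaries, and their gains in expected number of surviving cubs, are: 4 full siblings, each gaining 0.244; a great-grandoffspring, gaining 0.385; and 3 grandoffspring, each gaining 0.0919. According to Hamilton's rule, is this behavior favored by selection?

Yes

Hamilton's rule: the trait is favored when the sum of r·B over every recipient exceeds the actor's cost C.
r to a full sibling = 1/2 (full sibs share both parents — two paths of length 2: r = 2·(1/2)^2 = 1/2).
r to a great-grandoffspring = 0.125 (three parent–offspring links: r = (1/2)^3 = 1/8).
r to a grandoffspring = 1/4 (two parent–offspring links: r = (1/2)^2 = 1/4).
Summing one r·B term per recipient: 4·0.5·0.244 + 1·0.125·0.385 + 3·0.25·0.0919 = 0.60505.
0.60505 > 0.25: the indirect benefit exceeds the cost.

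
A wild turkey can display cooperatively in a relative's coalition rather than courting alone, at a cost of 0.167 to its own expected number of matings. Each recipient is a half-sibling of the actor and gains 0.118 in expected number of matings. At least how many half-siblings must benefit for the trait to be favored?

6

r to a half-sibling = 1/4 (half-sibs share one parent — one path of length 2: r = (1/2)^2 = 1/4).
Hamilton's rule: n·r·B > C  ⇒  n > C/(r·B) = 0.167/(0.25·0.118) = 5.661.
The smallest integer exceeding 5.661 is 6.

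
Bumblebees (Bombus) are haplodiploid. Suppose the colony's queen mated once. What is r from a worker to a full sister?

0.75

Haplodiploid full sisters inherit their father's entire haploid genome identically (contributing 1/2) and on average half of their mother's contribution (1/2 · 1/2 = 1/4); r = 1/2 + 1/4 = 3/4.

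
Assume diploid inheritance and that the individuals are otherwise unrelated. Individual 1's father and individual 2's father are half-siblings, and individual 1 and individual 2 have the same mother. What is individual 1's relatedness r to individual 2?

0.3125

Wright's path rule: contributions from independent ancestry routes add.
Individual 1 and individual 2 are related in two ways: half first cousins through their fathers (r = 1/16) and half-sibs through their shared mother (r = 1/4).
r = 1/16 + 1/4 = 5/16 = 0.3125.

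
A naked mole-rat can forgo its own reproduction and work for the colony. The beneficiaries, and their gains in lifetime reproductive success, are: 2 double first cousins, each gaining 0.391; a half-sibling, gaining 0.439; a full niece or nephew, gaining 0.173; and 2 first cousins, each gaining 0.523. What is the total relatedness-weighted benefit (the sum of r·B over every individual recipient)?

r to a double first cousin = 1/4 (double first cousins share both grandparent pairs — four paths of length 4: r = 4·(1/2)^4 = 1/4).
r to a half-sibling = 0.25 (half-sibs share one parent — one path of length 2: r = (1/2)^2 = 1/4).
r to a full niece or nephew = 0.25 (full aunt/uncle↔niece/nephew: two paths of length 3 through the shared grandparent pair: r = 2·(1/2)^3 = 1/4).
r to a first cousin = 0.125 (first cousins share one grandparent pair — two paths of length 4: r = 2·(1/2)^4 = 1/8).
Summing one r·B term per recipient: 2·0.25·0.391 + 1·0.25·0.439 + 1·0.25·0.173 + 2·0.125·0.523 = 0.47925.

0.47925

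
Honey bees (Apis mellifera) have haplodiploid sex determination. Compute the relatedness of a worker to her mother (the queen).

One meiotic link between diploid queen and diploid daughter: r = 1/2.

0.5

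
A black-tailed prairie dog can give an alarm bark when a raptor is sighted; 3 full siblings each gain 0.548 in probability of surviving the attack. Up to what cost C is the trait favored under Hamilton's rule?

0.822

r to a full sibling = 0.5 (full sibs share both parents — two paths of length 2: r = 2·(1/2)^2 = 1/2).
Hamilton's rule: n·r·B > C, so the trait is favored while C < n·r·B = 3·0.5·0.548 = 0.822.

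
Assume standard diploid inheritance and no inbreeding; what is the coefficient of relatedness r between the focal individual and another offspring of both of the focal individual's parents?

Each parent–offspring link contributes a factor of 1/2, and independent paths through distinct common ancestors add.
Full sibs share both parents — two paths of length 2: r = 2·(1/2)^2 = 1/2.

0.5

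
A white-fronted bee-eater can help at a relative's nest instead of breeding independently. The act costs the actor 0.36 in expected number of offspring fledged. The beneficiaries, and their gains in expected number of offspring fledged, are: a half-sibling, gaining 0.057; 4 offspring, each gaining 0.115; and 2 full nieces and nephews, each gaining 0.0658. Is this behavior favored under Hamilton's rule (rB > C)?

No

Hamilton's rule: the trait is favored when the sum of r·B over every recipient exceeds the actor's cost C.
r to a half-sibling = 0.25 (half-sibs share one parent — one path of length 2: r = (1/2)^2 = 1/4).
r to an offspring = 1/2 (one parent–offspring link: r = (1/2)^1 = 1/2).
r to a full niece or nephew = 1/4 (full aunt/uncle↔niece/nephew: two paths of length 3 through the shared grandparent pair: r = 2·(1/2)^3 = 1/4).
Summing one r·B term per recipient: 1·0.25·0.057 + 4·0.5·0.115 + 2·0.25·0.0658 = 0.27715.
0.27715 < 0.36: the indirect benefit is less than the cost.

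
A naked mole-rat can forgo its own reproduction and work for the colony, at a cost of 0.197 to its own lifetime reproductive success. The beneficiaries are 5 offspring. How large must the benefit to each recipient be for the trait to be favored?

0.0788

r to an offspring = 1/2 (one parent–offspring link: r = (1/2)^1 = 1/2).
Hamilton's rule with n recipients of equal r: n·r·B > C, so B > C/(n·r) = 0.197/(5·0.5) = 0.0788.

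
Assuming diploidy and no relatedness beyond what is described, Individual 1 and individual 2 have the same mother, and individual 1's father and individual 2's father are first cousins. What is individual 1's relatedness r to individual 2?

With two independent routes of shared ancestry, r is the sum of the two contributions.
Individual 1 and individual 2 are related in two ways: half-sibs through their shared mother (r = 1/4) and second cousins through their fathers (r = 1/32).
r = 1/4 + 1/32 = 0.28125.

0.28125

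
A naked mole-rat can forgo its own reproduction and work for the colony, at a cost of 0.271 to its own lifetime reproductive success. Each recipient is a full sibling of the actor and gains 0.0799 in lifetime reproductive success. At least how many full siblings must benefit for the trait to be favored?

r to a full sibling = 0.5 (full sibs share both parents — two paths of length 2: r = 2·(1/2)^2 = 1/2).
Hamilton's rule: n·r·B > C  ⇒  n > C/(r·B) = 0.271/(0.5·0.0799) = 6.783.
The smallest integer exceeding 6.783 is 7.

7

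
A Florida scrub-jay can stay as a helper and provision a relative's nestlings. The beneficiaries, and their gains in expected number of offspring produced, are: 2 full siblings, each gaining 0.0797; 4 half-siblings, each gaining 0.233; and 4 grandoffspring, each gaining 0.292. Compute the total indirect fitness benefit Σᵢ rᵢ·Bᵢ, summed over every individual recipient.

r to a full sibling = 0.5 (full sibs share both parents — two paths of length 2: r = 2·(1/2)^2 = 1/2).
r to a half-sibling = 0.25 (half-sibs share one parent — one path of length 2: r = (1/2)^2 = 1/4).
r to a grandoffspring = 0.25 (two parent–offspring links: r = (1/2)^2 = 1/4).
Summing one r·B term per recipient: 2·0.5·0.0797 + 4·0.25·0.233 + 4·0.25·0.292 = 0.6047.

0.6047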